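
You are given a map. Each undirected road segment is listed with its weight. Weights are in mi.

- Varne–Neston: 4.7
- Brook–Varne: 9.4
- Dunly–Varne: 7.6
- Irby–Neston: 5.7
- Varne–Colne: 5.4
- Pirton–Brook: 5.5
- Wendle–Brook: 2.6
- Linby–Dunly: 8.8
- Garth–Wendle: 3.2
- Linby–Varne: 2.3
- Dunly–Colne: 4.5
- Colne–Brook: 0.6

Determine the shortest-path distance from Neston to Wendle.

Shortest distances from Neston:
Neston: 0
Varne: 4.7  (via Neston)
Irby: 5.7  (via Neston)
Linby: 7  (via Varne)
Colne: 10.1  (via Varne)
Brook: 10.7  (via Colne)
Dunly: 12.3  (via Varne)
Wendle: 13.3  (via Brook)
Shortest route: Neston–Varne–Colne–Brook–Wendle = 13.3 mi.

13.3 mi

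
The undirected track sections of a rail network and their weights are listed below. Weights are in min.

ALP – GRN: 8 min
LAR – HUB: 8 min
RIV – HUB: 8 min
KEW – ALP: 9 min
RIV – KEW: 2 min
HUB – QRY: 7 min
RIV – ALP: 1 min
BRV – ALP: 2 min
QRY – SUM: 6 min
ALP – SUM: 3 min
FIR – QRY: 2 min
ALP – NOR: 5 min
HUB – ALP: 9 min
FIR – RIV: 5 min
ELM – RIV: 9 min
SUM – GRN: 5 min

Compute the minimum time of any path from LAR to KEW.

18 min

Candidate routes:
LAR - HUB - QRY - FIR - RIV - KEW: 8+7+2+5+2 = 24
LAR - HUB - RIV - KEW: 8+8+2 = 18
LAR - HUB - ALP - RIV - KEW: 8+9+1+2 = 20
The minimum is 18 min via LAR - HUB - RIV - KEW.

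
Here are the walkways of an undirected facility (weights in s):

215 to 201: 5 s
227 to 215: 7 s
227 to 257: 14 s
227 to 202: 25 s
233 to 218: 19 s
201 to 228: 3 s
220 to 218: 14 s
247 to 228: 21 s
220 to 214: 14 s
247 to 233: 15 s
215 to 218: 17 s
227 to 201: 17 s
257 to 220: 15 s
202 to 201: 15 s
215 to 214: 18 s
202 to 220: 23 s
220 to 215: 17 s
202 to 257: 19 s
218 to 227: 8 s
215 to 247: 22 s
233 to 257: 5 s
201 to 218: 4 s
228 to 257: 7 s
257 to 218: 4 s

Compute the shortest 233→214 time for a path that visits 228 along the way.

Best 233 to 228: 233 → 257 → 228 costing 12
Shortest 228→214: 228 → 201 → 215 → 214 = 26
Total via 228: 12 + 26 = 38 s.

38 s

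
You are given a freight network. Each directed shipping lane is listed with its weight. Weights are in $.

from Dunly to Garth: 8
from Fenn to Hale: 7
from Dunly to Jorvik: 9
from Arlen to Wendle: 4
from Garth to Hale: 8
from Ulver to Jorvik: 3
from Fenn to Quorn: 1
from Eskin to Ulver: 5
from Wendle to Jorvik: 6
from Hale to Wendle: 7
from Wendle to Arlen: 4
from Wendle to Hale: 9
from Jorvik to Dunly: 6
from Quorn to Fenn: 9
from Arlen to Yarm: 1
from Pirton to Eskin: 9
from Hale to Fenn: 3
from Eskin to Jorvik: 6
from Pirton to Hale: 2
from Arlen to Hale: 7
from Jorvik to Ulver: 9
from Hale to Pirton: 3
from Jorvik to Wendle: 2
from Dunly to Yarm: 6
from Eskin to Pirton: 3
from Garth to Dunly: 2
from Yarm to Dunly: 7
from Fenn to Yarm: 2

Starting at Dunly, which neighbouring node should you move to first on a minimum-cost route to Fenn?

Garth

Compare a few routes:
Dunly–Garth–Hale–Fenn: 8+8+3 = 19
Dunly–Jorvik–Wendle–Hale–Fenn: 9+2+9+3 = 23
Cheapest is Dunly–Garth–Hale–Fenn at $19.
So from Dunly the first move is to Garth.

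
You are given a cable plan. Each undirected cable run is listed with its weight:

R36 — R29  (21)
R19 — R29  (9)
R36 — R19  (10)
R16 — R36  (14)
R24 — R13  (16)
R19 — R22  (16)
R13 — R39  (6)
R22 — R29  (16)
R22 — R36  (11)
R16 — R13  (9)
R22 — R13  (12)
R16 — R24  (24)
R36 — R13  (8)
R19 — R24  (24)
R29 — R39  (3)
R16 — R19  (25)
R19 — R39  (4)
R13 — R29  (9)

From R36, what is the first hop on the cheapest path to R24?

Enumerating some paths:
R36 - R13 - R24: 8+16 = 24
R36 - R19 - R24: 10+24 = 34
The minimum is 24 via R36 - R13 - R24.
So from R36 the first move is to R13.

R13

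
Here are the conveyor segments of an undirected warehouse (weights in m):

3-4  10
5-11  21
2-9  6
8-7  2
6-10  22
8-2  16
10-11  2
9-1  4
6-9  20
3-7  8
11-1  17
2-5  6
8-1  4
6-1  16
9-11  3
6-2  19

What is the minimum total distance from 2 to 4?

Compare a few routes:
2 → 8 → 7 → 3 → 4: 16+2+8+10 = 36
2 → 9 → 1 → 8 → 7 → 3 → 4: 6+4+4+2+8+10 = 34
2 → 9 → 11 → 1 → 8 → 7 → 3 → 4: 6+3+17+4+2+8+10 = 50
Cheapest is 2 → 9 → 1 → 8 → 7 → 3 → 4 at 34 m.

34 m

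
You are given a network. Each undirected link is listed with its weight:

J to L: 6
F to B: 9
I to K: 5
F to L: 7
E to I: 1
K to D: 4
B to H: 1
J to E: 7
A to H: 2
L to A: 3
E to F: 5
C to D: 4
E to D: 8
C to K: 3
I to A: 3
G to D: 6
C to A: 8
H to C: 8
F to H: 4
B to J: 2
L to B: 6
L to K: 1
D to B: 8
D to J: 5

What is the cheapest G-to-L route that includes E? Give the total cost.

21

Best G to E: G–D–E costing 14
Shortest E→L: E–I–A–L = 7
Total via E: 14 + 7 = 21.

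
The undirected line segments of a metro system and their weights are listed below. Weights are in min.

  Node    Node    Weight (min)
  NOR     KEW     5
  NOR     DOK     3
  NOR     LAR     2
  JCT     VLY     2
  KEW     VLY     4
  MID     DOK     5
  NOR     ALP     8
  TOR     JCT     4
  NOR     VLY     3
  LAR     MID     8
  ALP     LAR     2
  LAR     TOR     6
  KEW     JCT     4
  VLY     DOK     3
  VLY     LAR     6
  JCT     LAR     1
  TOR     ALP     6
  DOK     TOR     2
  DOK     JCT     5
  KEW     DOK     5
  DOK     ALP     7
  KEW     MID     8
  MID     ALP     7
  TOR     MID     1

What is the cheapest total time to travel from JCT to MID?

5 min

Running Dijkstra from JCT:
JCT: 0
LAR: 1  (via JCT)
VLY: 2  (via JCT)
NOR: 3  (via LAR)
ALP: 3  (via LAR)
KEW: 4  (via JCT)
TOR: 4  (via JCT)
MID: 5  (via TOR)
Shortest route: JCT–TOR–MID = 5 min.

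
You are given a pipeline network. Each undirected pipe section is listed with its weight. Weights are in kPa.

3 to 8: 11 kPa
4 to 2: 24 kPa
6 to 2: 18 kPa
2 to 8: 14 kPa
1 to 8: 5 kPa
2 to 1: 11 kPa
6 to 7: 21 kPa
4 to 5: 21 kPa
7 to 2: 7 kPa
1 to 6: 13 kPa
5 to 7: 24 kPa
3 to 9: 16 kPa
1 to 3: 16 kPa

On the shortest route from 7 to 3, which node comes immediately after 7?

Candidate routes:
7 - 2 - 1 - 8 - 3: 7+11+5+11 = 34
7 - 2 - 8 - 1 - 3: 7+14+5+16 = 42
7 - 2 - 8 - 3: 7+14+11 = 32
7 - 2 - 1 - 3: 7+11+16 = 34
Cheapest is 7 - 2 - 8 - 3 at 32 kPa.
So from 7 the first move is to 2.

2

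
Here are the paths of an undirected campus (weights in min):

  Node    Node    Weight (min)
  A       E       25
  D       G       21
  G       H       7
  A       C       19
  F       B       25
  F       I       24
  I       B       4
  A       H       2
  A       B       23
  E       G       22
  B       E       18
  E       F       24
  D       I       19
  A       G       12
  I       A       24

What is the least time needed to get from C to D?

Compare a few routes:
C → A → H → G → D: 19+2+7+21 = 49
C → A → B → I → D: 19+23+4+19 = 65
C → A → I → D: 19+24+19 = 62
C → A → G → D: 19+12+21 = 52
Cheapest is C → A → H → G → D at 49 min.

49 min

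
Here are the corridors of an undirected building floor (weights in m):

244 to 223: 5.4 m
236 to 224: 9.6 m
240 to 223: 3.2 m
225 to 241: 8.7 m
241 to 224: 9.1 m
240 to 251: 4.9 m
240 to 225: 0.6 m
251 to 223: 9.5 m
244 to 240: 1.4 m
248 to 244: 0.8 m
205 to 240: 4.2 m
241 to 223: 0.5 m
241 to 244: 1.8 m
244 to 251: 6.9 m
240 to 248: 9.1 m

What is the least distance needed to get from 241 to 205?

7.4 m

Enumerating some paths:
241 - 225 - 240 - 205: 8.7+0.6+4.2 = 13.5
241 - 223 - 240 - 205: 0.5+3.2+4.2 = 7.9
241 - 223 - 244 - 240 - 205: 0.5+5.4+1.4+4.2 = 11.5
241 - 244 - 240 - 205: 1.8+1.4+4.2 = 7.4
The minimum is 7.4 m via 241 - 244 - 240 - 205.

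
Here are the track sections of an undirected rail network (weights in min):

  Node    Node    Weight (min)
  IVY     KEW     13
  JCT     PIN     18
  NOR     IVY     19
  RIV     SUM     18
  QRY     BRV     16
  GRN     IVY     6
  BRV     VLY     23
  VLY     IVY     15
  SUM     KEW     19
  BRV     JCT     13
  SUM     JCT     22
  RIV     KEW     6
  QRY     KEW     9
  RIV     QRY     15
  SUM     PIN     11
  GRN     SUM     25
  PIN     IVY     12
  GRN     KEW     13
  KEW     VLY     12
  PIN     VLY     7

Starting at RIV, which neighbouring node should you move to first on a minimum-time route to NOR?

KEW

Compare a few routes:
RIV → KEW → GRN → IVY → NOR: 6+13+6+19 = 44
RIV → KEW → IVY → NOR: 6+13+19 = 38
The minimum is 38 min via RIV → KEW → IVY → NOR.
So from RIV the first move is to KEW.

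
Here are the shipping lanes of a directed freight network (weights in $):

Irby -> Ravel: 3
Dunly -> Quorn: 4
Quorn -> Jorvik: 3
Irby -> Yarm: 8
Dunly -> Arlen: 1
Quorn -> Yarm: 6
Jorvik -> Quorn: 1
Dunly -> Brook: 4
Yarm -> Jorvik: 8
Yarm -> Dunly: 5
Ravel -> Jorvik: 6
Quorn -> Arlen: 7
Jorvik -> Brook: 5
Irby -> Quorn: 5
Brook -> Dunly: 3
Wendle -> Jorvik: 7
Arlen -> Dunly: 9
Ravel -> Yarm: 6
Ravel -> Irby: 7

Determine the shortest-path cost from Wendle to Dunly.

$15

Shortest distances from Wendle:
Wendle: 0
Jorvik: 7  (via Wendle)
Quorn: 8  (via Jorvik)
Brook: 12  (via Jorvik)
Yarm: 14  (via Quorn)
Arlen: 15  (via Quorn)
Dunly: 15  (via Brook)
Shortest route: Wendle → Jorvik → Brook → Dunly = $15.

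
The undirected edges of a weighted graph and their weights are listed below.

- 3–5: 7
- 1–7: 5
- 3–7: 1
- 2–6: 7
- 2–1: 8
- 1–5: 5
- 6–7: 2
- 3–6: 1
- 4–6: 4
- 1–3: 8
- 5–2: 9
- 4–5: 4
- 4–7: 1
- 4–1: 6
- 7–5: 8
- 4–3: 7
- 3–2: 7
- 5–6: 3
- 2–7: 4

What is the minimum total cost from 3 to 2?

5

Settle nodes by increasing distance from 3:
3: 0
6: 1  (via 3)
7: 1  (via 3)
4: 2  (via 7)
5: 4  (via 6)
2: 5  (via 7)
Shortest route: 3–7–2 = 5.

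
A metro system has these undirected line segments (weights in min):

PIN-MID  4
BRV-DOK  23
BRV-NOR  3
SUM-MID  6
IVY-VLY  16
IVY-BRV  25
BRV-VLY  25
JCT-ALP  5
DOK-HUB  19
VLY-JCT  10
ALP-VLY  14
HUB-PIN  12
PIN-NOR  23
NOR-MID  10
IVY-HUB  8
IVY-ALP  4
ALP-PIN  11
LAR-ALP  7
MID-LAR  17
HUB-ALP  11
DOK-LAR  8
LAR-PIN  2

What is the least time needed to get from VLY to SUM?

Settle nodes by increasing distance from VLY:
VLY: 0
JCT: 10  (via VLY)
ALP: 14  (via VLY)
IVY: 16  (via VLY)
LAR: 21  (via ALP)
PIN: 23  (via LAR)
HUB: 24  (via IVY)
BRV: 25  (via VLY)
MID: 27  (via PIN)
NOR: 28  (via BRV)
DOK: 29  (via LAR)
SUM: 33  (via MID)
Shortest route: VLY → ALP → LAR → PIN → MID → SUM = 33 min.

33 min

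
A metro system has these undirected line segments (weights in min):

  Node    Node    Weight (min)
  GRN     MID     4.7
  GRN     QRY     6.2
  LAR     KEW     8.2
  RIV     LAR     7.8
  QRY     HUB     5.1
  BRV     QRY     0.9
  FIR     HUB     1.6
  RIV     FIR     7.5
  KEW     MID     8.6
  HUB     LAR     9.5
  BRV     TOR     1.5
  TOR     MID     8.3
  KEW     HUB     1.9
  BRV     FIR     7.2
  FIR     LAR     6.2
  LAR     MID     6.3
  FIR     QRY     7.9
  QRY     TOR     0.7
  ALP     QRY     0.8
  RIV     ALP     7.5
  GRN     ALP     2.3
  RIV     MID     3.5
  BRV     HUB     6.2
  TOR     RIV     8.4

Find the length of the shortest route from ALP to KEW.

Candidate routes:
ALP–QRY–TOR–BRV–HUB–KEW: 0.8+0.7+1.5+6.2+1.9 = 11.1
ALP–QRY–BRV–HUB–KEW: 0.8+0.9+6.2+1.9 = 9.8
ALP–QRY–HUB–KEW: 0.8+5.1+1.9 = 7.8
ALP–QRY–FIR–HUB–KEW: 0.8+7.9+1.6+1.9 = 12.2
The minimum is 7.8 min via ALP–QRY–HUB–KEW.

7.8 min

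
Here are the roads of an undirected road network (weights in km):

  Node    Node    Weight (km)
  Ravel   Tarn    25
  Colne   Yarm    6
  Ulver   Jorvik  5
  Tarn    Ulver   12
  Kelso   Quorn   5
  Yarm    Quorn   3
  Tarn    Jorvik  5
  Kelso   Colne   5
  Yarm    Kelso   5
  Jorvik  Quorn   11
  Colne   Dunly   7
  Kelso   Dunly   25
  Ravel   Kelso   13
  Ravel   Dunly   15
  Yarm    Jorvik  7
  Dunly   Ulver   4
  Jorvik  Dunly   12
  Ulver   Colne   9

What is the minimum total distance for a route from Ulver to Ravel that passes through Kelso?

27 km

Shortest Ulver→Kelso: Ulver–Colne–Kelso = 14
Best Kelso to Ravel: Kelso–Ravel costing 13
Total via Kelso: 14 + 13 = 27 km.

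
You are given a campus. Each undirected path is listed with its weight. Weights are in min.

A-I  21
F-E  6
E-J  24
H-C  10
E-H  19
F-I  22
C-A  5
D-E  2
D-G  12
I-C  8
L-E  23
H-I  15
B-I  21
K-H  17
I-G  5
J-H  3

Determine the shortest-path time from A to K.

Candidate routes:
A - C - I - H - K: 5+8+15+17 = 45
A - C - H - K: 5+10+17 = 32
The minimum is 32 min via A - C - H - K.

32 min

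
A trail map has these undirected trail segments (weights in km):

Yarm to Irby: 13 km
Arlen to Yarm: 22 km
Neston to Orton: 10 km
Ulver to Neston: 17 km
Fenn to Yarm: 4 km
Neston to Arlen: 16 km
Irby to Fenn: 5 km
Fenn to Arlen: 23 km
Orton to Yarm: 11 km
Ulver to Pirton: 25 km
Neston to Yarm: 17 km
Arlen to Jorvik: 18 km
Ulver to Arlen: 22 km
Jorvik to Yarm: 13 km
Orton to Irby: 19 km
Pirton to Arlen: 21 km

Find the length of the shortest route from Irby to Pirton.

49 km

Settle nodes by increasing distance from Irby:
Irby: 0
Fenn: 5  (via Irby)
Yarm: 9  (via Fenn)
Orton: 19  (via Irby)
Jorvik: 22  (via Yarm)
Neston: 26  (via Yarm)
Arlen: 28  (via Fenn)
Ulver: 43  (via Neston)
Pirton: 49  (via Arlen)
Shortest route: Irby → Fenn → Arlen → Pirton = 49 km.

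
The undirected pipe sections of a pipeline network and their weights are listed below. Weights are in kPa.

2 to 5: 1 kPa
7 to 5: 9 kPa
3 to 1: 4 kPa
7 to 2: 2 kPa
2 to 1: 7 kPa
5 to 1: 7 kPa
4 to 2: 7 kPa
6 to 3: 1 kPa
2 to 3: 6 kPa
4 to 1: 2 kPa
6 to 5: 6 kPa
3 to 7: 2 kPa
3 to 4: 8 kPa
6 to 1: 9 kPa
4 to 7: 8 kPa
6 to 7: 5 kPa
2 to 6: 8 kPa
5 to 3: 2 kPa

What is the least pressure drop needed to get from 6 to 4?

Running Dijkstra from 6:
6: 0
3: 1  (via 6)
5: 3  (via 3)
7: 3  (via 3)
2: 4  (via 5)
1: 5  (via 3)
4: 7  (via 1)
Shortest route: 6–3–1–4 = 7 kPa.

7 kPa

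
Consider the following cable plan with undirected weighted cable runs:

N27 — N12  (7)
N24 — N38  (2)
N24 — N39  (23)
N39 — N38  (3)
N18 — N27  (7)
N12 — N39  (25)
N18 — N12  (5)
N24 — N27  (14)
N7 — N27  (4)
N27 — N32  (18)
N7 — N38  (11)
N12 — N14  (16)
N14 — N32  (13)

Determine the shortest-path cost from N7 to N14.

Compare a few routes:
N7 → N38 → N24 → N27 → N12 → N14: 11+2+14+7+16 = 50
N7 → N27 → N32 → N14: 4+18+13 = 35
N7 → N27 → N12 → N14: 4+7+16 = 27
N7 → N27 → N18 → N12 → N14: 4+7+5+16 = 32
Cheapest is N7 → N27 → N12 → N14 at 27.

27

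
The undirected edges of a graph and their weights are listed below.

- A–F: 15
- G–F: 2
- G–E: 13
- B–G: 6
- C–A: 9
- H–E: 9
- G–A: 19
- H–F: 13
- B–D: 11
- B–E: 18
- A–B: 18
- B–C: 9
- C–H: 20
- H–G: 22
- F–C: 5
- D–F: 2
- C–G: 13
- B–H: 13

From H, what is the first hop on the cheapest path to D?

F

Enumerating some paths:
H → F → D: 13+2 = 15
H → B → D: 13+11 = 24
H → E → G → F → D: 9+13+2+2 = 26
H → B → G → F → D: 13+6+2+2 = 23
Cheapest is H → F → D at 15.
So from H the first move is to F.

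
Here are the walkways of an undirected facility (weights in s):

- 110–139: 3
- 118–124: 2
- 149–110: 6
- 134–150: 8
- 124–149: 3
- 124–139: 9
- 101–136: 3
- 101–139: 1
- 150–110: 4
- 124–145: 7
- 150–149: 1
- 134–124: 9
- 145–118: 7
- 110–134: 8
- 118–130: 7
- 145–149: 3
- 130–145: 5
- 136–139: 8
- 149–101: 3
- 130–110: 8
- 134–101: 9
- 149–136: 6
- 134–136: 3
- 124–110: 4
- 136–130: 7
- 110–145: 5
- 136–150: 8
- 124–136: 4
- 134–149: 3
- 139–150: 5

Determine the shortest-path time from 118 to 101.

8 s

Enumerating some paths:
118–124–110–139–101: 2+4+3+1 = 10
118–124–136–101: 2+4+3 = 9
118–124–149–101: 2+3+3 = 8
Cheapest is 118–124–149–101 at 8 s.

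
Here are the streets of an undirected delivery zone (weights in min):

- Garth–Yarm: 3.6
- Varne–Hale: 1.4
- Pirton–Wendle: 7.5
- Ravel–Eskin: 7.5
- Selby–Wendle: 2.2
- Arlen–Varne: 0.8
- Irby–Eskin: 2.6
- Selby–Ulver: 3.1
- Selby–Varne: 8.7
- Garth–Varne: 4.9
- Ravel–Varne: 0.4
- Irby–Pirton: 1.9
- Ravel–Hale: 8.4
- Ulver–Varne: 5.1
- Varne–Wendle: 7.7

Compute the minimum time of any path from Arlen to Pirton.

13.2 min

Running Dijkstra from Arlen:
Arlen: 0
Varne: 0.8  (via Arlen)
Ravel: 1.2  (via Varne)
Hale: 2.2  (via Varne)
Garth: 5.7  (via Varne)
Ulver: 5.9  (via Varne)
Wendle: 8.5  (via Varne)
Eskin: 8.7  (via Ravel)
Selby: 9  (via Ulver)
Yarm: 9.3  (via Garth)
Irby: 11.3  (via Eskin)
Pirton: 13.2  (via Irby)
Shortest route: Arlen–Varne–Ravel–Eskin–Irby–Pirton = 13.2 min.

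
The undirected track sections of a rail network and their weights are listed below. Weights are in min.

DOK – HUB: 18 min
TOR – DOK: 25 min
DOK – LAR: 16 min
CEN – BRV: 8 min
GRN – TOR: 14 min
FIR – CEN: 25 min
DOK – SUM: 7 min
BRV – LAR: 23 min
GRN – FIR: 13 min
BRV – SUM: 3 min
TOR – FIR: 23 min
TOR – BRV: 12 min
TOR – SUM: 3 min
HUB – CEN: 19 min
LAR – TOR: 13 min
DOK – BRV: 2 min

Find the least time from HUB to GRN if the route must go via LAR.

Shortest HUB→LAR: HUB–DOK–LAR = 34
Best LAR to GRN: LAR–TOR–GRN costing 27
Total via LAR: 34 + 27 = 61 min.

61 min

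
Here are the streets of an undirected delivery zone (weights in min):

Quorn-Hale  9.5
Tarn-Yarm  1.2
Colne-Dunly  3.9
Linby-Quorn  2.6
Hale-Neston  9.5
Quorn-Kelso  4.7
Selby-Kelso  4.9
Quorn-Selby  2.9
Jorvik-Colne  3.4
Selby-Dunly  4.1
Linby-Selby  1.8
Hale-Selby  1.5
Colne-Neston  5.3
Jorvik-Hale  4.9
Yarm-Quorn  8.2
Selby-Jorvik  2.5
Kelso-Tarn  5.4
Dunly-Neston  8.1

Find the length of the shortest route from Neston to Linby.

12.8 min

Shortest distances from Neston:
Neston: 0
Colne: 5.3  (via Neston)
Dunly: 8.1  (via Neston)
Jorvik: 8.7  (via Colne)
Hale: 9.5  (via Neston)
Selby: 11  (via Hale)
Linby: 12.8  (via Selby)
Shortest route: Neston → Hale → Selby → Linby = 12.8 min.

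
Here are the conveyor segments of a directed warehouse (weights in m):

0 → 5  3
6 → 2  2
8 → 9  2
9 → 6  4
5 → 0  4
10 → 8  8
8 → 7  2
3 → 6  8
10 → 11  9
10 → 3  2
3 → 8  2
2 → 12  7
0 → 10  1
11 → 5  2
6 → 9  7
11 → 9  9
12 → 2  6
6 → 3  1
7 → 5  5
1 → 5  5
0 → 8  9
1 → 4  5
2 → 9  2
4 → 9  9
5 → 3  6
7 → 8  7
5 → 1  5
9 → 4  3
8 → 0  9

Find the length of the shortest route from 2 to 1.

Shortest distances from 2:
2: 0
9: 2  (via 2)
4: 5  (via 9)
6: 6  (via 9)
3: 7  (via 6)
12: 7  (via 2)
8: 9  (via 3)
7: 11  (via 8)
5: 16  (via 7)
0: 18  (via 8)
10: 19  (via 0)
1: 21  (via 5)
Shortest route: 2 → 9 → 6 → 3 → 8 → 7 → 5 → 1 = 21 m.

21 m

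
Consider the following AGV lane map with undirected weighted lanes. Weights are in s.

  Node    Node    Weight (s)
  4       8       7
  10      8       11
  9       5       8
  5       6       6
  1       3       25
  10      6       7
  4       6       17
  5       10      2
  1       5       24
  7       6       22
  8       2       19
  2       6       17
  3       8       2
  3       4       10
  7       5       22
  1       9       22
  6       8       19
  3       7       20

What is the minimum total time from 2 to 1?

46 s

Compare a few routes:
2–6–5–1: 17+6+24 = 47
2–8–3–1: 19+2+25 = 46
Cheapest is 2–8–3–1 at 46 s.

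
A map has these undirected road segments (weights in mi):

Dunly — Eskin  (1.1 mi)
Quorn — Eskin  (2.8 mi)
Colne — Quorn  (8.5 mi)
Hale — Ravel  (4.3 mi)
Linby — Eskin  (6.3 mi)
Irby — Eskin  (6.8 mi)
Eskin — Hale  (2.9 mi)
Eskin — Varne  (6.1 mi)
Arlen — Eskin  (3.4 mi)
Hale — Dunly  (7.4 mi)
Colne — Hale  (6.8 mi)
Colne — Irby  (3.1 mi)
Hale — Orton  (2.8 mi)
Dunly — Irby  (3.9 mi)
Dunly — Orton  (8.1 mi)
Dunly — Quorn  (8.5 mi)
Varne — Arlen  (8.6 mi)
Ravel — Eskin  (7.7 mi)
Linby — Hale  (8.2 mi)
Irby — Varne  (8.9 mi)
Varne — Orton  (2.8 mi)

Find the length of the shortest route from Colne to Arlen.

11.5 mi

Running Dijkstra from Colne:
Colne: 0
Irby: 3.1  (via Colne)
Hale: 6.8  (via Colne)
Dunly: 7  (via Irby)
Eskin: 8.1  (via Dunly)
Quorn: 8.5  (via Colne)
Orton: 9.6  (via Hale)
Ravel: 11.1  (via Hale)
Arlen: 11.5  (via Eskin)
Shortest route: Colne–Irby–Dunly–Eskin–Arlen = 11.5 mi.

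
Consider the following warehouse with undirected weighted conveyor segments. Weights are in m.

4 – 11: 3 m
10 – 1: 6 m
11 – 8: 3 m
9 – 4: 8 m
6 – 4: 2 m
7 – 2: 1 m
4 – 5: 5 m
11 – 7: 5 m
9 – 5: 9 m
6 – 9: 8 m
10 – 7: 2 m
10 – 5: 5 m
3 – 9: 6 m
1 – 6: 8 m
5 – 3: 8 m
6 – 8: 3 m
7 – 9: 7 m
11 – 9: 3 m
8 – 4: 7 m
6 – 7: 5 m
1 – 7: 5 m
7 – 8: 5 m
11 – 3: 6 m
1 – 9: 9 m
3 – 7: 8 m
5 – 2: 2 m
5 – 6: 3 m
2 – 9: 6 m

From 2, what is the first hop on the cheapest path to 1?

Compare a few routes:
2 - 7 - 10 - 1: 1+2+6 = 9
2 - 7 - 1: 1+5 = 6
The minimum is 6 m via 2 - 7 - 1.
So from 2 the first move is to 7.

7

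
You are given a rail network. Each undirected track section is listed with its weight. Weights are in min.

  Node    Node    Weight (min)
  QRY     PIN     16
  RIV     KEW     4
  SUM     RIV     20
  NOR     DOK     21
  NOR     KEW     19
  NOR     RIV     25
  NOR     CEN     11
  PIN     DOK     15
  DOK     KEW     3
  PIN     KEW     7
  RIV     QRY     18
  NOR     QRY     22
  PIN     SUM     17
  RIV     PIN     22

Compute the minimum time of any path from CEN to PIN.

Running Dijkstra from CEN:
CEN: 0
NOR: 11  (via CEN)
KEW: 30  (via NOR)
DOK: 32  (via NOR)
QRY: 33  (via NOR)
RIV: 34  (via KEW)
PIN: 37  (via KEW)
Shortest route: CEN–NOR–KEW–PIN = 37 min.

37 min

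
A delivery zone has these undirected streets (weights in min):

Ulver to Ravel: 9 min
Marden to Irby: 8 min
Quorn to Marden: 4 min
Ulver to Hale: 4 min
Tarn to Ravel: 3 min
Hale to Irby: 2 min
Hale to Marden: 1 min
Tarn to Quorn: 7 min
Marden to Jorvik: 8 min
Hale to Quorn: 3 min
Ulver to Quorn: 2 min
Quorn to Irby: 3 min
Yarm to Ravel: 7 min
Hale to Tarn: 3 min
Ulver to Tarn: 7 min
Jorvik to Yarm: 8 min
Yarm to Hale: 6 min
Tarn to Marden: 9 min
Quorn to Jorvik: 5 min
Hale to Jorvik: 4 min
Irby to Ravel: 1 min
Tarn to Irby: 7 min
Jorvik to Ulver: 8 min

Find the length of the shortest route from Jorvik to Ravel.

Settle nodes by increasing distance from Jorvik:
Jorvik: 0
Hale: 4  (via Jorvik)
Marden: 5  (via Hale)
Quorn: 5  (via Jorvik)
Irby: 6  (via Hale)
Tarn: 7  (via Hale)
Ulver: 7  (via Quorn)
Ravel: 7  (via Irby)
Shortest route: Jorvik → Hale → Irby → Ravel = 7 min.

7 min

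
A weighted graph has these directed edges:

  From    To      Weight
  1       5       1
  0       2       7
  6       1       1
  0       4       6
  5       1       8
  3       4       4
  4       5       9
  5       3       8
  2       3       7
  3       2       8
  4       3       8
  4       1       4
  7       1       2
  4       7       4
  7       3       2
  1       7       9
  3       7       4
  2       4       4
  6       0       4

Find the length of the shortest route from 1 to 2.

17

Candidate routes:
1–5–3–2: 1+8+8 = 17
1–7–3–2: 9+2+8 = 19
Cheapest is 1–5–3–2 at 17.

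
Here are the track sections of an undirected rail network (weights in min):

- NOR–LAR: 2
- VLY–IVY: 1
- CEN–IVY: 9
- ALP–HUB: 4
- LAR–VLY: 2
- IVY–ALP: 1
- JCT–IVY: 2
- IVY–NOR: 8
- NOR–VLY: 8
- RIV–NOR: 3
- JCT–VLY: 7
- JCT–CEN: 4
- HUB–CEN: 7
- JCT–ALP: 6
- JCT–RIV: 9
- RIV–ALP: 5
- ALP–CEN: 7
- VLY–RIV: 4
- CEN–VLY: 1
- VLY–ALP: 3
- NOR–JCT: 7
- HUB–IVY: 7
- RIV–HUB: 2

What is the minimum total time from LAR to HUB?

Running Dijkstra from LAR:
LAR: 0
VLY: 2  (via LAR)
NOR: 2  (via LAR)
IVY: 3  (via VLY)
CEN: 3  (via VLY)
ALP: 4  (via IVY)
RIV: 5  (via NOR)
JCT: 5  (via IVY)
HUB: 7  (via RIV)
Shortest route: LAR–NOR–RIV–HUB = 7 min.

7 min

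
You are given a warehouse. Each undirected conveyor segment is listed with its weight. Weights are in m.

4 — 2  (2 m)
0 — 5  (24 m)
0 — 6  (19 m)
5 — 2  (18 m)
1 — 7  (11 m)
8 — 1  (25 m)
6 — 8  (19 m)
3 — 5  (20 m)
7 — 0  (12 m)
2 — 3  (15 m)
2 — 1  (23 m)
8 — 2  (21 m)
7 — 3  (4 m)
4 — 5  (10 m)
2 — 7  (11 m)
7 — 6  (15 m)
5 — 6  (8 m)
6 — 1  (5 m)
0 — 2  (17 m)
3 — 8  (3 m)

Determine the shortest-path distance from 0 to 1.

23 m

Settle nodes by increasing distance from 0:
0: 0
7: 12  (via 0)
3: 16  (via 7)
2: 17  (via 0)
4: 19  (via 2)
6: 19  (via 0)
8: 19  (via 3)
1: 23  (via 7)
Shortest route: 0 → 7 → 1 = 23 m.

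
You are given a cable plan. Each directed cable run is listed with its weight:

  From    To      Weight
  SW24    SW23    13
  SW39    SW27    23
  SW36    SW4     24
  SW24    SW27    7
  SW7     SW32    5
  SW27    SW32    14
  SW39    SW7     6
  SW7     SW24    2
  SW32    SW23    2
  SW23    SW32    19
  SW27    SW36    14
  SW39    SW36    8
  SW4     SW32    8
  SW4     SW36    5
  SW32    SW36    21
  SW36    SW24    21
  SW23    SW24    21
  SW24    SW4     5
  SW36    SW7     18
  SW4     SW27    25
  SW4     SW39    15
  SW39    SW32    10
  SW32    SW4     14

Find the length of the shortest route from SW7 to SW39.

Enumerating some paths:
SW7–SW32–SW4–SW39: 5+14+15 = 34
SW7–SW32–SW23–SW24–SW4–SW39: 5+2+21+5+15 = 48
SW7–SW24–SW4–SW39: 2+5+15 = 22
Cheapest is SW7–SW24–SW4–SW39 at 22.

22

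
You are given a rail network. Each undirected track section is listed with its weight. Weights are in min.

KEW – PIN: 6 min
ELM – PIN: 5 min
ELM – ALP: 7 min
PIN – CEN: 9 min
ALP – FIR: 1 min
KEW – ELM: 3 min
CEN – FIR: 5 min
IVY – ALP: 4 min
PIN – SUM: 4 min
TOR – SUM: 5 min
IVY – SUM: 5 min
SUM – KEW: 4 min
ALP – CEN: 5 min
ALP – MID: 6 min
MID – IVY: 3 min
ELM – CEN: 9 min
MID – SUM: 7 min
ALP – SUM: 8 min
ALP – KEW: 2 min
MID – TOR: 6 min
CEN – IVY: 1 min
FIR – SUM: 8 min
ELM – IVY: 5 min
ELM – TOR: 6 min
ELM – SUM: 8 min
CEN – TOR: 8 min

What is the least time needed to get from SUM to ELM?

Running Dijkstra from SUM:
SUM: 0
PIN: 4  (via SUM)
KEW: 4  (via SUM)
IVY: 5  (via SUM)
TOR: 5  (via SUM)
CEN: 6  (via IVY)
ALP: 6  (via KEW)
FIR: 7  (via ALP)
ELM: 7  (via KEW)
Shortest route: SUM–KEW–ELM = 7 min.

7 min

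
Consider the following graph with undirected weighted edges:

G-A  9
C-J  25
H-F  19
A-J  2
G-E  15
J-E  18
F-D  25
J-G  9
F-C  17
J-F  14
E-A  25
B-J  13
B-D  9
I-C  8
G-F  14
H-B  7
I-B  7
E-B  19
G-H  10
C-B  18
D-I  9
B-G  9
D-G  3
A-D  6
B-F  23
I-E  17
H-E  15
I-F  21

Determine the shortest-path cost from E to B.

19

Enumerating some paths:
E–B: 19 = 19
E–H–B: 15+7 = 22
The minimum is 19 via E–B.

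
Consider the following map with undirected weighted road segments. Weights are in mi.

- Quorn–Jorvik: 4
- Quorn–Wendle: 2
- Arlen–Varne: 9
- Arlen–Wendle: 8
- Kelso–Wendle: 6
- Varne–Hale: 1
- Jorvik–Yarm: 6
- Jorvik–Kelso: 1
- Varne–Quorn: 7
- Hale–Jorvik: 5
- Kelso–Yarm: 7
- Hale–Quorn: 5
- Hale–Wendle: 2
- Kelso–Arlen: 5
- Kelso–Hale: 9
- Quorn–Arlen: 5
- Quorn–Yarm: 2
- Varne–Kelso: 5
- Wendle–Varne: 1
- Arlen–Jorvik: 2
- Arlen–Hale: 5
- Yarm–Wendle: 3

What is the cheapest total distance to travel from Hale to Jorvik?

5 mi

Candidate routes:
Hale → Jorvik: 5 = 5
Hale → Varne → Wendle → Quorn → Jorvik: 1+1+2+4 = 8
Hale → Varne → Kelso → Jorvik: 1+5+1 = 7
Hale → Arlen → Jorvik: 5+2 = 7
The minimum is 5 mi via Hale → Jorvik.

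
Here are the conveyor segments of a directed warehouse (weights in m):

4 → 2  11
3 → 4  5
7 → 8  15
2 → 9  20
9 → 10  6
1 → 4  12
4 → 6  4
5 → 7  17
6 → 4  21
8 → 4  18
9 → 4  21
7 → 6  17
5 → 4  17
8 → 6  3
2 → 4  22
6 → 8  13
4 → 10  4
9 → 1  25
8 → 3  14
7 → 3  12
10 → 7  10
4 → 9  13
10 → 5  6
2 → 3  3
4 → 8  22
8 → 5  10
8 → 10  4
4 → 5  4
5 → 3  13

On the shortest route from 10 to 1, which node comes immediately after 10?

5

Enumerating some paths:
10 - 5 - 4 - 9 - 1: 6+17+13+25 = 61
10 - 7 - 3 - 4 - 9 - 1: 10+12+5+13+25 = 65
10 - 5 - 3 - 4 - 9 - 1: 6+13+5+13+25 = 62
The minimum is 61 m via 10 - 5 - 4 - 9 - 1.
So from 10 the first move is to 5.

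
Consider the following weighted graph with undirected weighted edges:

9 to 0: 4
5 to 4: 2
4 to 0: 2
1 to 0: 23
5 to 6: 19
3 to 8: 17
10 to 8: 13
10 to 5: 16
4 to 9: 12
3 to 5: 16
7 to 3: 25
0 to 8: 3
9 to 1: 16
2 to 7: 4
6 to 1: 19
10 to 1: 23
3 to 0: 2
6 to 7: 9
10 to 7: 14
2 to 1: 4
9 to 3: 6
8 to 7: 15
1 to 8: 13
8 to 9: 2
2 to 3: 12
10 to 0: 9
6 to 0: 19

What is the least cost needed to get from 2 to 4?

16

Settle nodes by increasing distance from 2:
2: 0
1: 4  (via 2)
7: 4  (via 2)
3: 12  (via 2)
6: 13  (via 7)
0: 14  (via 3)
4: 16  (via 0)
Shortest route: 2–3–0–4 = 16.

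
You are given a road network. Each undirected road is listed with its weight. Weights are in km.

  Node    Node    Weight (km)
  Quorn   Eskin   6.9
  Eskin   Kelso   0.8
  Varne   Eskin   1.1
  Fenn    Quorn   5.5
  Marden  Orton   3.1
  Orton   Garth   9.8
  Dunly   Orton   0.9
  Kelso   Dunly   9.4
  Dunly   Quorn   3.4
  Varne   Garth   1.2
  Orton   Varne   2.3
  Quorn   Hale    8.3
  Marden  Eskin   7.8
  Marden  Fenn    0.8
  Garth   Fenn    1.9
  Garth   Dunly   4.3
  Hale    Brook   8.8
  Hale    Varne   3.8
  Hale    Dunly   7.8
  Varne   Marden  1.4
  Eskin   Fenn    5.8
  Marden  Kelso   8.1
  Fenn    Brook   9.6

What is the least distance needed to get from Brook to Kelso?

13.7 km

Candidate routes:
Brook - Fenn - Marden - Varne - Eskin - Kelso: 9.6+0.8+1.4+1.1+0.8 = 13.7
Brook - Hale - Varne - Eskin - Kelso: 8.8+3.8+1.1+0.8 = 14.5
Brook - Fenn - Garth - Varne - Eskin - Kelso: 9.6+1.9+1.2+1.1+0.8 = 14.6
Cheapest is Brook - Fenn - Marden - Varne - Eskin - Kelso at 13.7 km.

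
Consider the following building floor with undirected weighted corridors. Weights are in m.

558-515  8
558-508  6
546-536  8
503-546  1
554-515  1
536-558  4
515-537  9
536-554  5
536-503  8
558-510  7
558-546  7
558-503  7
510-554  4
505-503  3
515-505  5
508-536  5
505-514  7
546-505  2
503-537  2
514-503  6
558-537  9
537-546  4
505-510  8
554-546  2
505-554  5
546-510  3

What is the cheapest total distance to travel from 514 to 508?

Shortest distances from 514:
514: 0
503: 6  (via 514)
505: 7  (via 514)
546: 7  (via 503)
537: 8  (via 503)
554: 9  (via 546)
515: 10  (via 554)
510: 10  (via 546)
558: 13  (via 503)
536: 14  (via 503)
508: 19  (via 558)
Shortest route: 514–503–558–508 = 19 m.

19 m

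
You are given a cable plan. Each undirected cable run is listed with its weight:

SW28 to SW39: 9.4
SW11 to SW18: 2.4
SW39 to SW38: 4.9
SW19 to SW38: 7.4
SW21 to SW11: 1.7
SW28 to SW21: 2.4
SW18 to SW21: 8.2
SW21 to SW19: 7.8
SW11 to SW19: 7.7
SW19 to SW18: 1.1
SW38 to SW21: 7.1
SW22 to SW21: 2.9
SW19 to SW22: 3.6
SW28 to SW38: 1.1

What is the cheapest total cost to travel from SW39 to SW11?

10.1

Compare a few routes:
SW39 → SW38 → SW28 → SW21 → SW11: 4.9+1.1+2.4+1.7 = 10.1
SW39 → SW28 → SW21 → SW11: 9.4+2.4+1.7 = 13.5
Cheapest is SW39 → SW38 → SW28 → SW21 → SW11 at 10.1.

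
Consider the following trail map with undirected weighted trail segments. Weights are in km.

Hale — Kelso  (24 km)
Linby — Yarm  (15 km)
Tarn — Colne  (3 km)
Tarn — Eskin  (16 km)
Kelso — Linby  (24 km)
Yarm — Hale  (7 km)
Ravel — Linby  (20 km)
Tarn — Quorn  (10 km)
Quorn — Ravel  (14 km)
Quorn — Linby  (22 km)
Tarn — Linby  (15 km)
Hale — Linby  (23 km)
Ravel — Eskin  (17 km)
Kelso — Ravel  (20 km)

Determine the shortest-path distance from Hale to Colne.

40 km

Settle nodes by increasing distance from Hale:
Hale: 0
Yarm: 7  (via Hale)
Linby: 22  (via Yarm)
Kelso: 24  (via Hale)
Tarn: 37  (via Linby)
Colne: 40  (via Tarn)
Shortest route: Hale → Yarm → Linby → Tarn → Colne = 40 km.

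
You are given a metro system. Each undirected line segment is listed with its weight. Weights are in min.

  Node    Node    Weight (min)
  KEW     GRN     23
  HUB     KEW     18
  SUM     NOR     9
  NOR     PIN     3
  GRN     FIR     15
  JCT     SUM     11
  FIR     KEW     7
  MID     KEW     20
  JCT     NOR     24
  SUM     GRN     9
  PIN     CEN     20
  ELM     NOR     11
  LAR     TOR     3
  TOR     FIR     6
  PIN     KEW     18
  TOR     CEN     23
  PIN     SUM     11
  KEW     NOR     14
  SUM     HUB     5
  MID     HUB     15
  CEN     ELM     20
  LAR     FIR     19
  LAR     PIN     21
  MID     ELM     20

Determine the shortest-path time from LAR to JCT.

43 min

Candidate routes:
LAR–PIN–SUM–JCT: 21+11+11 = 43
LAR–TOR–FIR–GRN–SUM–JCT: 3+6+15+9+11 = 44
The minimum is 43 min via LAR–PIN–SUM–JCT.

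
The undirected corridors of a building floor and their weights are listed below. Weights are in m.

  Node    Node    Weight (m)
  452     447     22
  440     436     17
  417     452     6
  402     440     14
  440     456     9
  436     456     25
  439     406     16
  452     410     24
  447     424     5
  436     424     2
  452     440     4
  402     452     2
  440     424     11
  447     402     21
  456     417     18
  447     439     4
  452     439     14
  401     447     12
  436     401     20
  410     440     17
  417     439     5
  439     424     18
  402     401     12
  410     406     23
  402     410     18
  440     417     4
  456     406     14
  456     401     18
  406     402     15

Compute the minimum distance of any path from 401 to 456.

Compare a few routes:
401–447–439–417–440–456: 12+4+5+4+9 = 34
401–402–452–417–440–456: 12+2+6+4+9 = 33
401–456: 18 = 18
401–402–452–440–456: 12+2+4+9 = 27
The minimum is 18 m via 401–456.

18 m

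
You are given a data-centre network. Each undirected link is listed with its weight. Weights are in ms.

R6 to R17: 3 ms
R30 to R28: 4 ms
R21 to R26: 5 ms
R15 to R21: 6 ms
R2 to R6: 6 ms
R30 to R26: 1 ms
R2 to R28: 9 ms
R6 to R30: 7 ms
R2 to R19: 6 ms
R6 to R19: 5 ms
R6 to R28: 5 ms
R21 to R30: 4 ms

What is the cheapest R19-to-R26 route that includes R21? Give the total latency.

21 ms

Best R19 to R21: R19 → R6 → R30 → R21 costing 16
Best R21 to R26: R21 → R26 costing 5
Total via R21: 16 + 5 = 21 ms.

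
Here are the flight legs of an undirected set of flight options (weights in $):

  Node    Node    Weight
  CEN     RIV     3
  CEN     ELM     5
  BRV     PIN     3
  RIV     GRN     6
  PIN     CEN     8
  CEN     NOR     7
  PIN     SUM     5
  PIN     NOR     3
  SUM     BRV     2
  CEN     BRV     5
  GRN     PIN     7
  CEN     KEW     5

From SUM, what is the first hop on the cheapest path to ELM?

Candidate routes:
SUM - BRV - CEN - ELM: 2+5+5 = 12
SUM - BRV - PIN - CEN - ELM: 2+3+8+5 = 18
The minimum is $12 via SUM - BRV - CEN - ELM.
So from SUM the first move is to BRV.

BRV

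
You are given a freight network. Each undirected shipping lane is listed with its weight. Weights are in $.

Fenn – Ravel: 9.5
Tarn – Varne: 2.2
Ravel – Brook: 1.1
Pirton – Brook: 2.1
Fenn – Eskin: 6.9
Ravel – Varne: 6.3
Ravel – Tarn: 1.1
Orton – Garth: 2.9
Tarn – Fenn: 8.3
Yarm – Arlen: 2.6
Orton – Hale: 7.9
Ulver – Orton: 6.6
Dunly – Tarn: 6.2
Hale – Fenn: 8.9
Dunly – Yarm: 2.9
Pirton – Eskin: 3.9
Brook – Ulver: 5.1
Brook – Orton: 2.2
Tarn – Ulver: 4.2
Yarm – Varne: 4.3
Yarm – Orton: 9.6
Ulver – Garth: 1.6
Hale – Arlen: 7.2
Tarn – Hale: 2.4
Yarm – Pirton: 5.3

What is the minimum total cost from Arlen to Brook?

Settle nodes by increasing distance from Arlen:
Arlen: 0
Yarm: 2.6  (via Arlen)
Dunly: 5.5  (via Yarm)
Varne: 6.9  (via Yarm)
Hale: 7.2  (via Arlen)
Pirton: 7.9  (via Yarm)
Tarn: 9.1  (via Varne)
Brook: 10  (via Pirton)
Shortest route: Arlen–Yarm–Pirton–Brook = $10.

$10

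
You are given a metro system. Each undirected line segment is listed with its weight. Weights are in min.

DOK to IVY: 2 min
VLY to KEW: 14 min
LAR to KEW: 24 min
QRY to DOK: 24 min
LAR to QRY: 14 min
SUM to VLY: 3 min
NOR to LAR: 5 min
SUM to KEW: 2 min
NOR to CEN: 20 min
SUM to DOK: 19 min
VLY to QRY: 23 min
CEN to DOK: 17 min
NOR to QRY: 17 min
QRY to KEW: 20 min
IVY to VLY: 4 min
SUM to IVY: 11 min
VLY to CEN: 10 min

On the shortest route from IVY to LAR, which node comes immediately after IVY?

Candidate routes:
IVY - SUM - KEW - LAR: 11+2+24 = 37
IVY - VLY - SUM - KEW - LAR: 4+3+2+24 = 33
IVY - VLY - CEN - NOR - LAR: 4+10+20+5 = 39
The minimum is 33 min via IVY - VLY - SUM - KEW - LAR.
So from IVY the first move is to VLY.

VLY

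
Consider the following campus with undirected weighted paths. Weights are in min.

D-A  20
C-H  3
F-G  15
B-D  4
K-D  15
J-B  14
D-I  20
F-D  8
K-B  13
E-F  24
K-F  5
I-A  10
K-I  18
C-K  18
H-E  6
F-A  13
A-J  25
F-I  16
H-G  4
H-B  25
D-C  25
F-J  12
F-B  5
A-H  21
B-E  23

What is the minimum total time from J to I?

Shortest distances from J:
J: 0
F: 12  (via J)
B: 14  (via J)
K: 17  (via F)
D: 18  (via B)
A: 25  (via J)
G: 27  (via F)
I: 28  (via F)
Shortest route: J–F–I = 28 min.

28 min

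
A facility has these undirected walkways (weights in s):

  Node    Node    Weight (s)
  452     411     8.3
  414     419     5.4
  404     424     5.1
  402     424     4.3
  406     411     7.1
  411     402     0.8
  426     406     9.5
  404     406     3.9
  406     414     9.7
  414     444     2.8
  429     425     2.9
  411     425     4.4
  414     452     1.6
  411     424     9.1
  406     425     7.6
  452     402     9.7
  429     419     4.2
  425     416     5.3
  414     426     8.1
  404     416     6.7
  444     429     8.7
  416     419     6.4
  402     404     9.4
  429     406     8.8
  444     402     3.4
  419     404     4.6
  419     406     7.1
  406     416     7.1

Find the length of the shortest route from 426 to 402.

Enumerating some paths:
426 - 414 - 452 - 411 - 402: 8.1+1.6+8.3+0.8 = 18.8
426 - 414 - 444 - 402: 8.1+2.8+3.4 = 14.3
426 - 406 - 411 - 402: 9.5+7.1+0.8 = 17.4
Cheapest is 426 - 414 - 444 - 402 at 14.3 s.

14.3 s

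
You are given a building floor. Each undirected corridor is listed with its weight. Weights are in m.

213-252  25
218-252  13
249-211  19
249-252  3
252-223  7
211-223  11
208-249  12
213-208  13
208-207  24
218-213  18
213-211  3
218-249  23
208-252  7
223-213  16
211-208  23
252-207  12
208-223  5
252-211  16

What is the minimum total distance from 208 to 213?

Compare a few routes:
208 - 213: 13 = 13
208 - 223 - 211 - 213: 5+11+3 = 19
208 - 252 - 211 - 213: 7+16+3 = 26
208 - 223 - 213: 5+16 = 21
The minimum is 13 m via 208 - 213.

13 m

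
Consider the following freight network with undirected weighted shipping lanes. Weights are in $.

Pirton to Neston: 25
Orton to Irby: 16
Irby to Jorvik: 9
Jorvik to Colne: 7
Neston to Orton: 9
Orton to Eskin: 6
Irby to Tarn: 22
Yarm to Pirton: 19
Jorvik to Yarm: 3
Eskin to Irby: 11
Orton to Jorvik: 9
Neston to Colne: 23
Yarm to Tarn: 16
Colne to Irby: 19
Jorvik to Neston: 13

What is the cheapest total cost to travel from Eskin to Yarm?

Shortest distances from Eskin:
Eskin: 0
Orton: 6  (via Eskin)
Irby: 11  (via Eskin)
Jorvik: 15  (via Orton)
Neston: 15  (via Orton)
Yarm: 18  (via Jorvik)
Shortest route: Eskin → Orton → Jorvik → Yarm = $18.

$18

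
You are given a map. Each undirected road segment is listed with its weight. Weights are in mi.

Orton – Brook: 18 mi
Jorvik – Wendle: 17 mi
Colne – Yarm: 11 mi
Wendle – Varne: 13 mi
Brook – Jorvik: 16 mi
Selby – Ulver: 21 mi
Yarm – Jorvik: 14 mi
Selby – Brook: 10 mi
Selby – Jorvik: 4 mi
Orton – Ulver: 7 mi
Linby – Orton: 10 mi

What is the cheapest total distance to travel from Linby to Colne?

Settle nodes by increasing distance from Linby:
Linby: 0
Orton: 10  (via Linby)
Ulver: 17  (via Orton)
Brook: 28  (via Orton)
Selby: 38  (via Ulver)
Jorvik: 42  (via Selby)
Yarm: 56  (via Jorvik)
Wendle: 59  (via Jorvik)
Colne: 67  (via Yarm)
Shortest route: Linby → Orton → Ulver → Selby → Jorvik → Yarm → Colne = 67 mi.

67 mi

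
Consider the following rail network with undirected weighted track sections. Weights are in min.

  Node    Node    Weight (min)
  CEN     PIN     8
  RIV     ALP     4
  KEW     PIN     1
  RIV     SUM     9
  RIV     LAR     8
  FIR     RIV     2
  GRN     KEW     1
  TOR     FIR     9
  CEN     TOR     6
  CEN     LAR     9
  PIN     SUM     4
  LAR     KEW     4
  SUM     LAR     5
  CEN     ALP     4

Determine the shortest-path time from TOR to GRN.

Running Dijkstra from TOR:
TOR: 0
CEN: 6  (via TOR)
FIR: 9  (via TOR)
ALP: 10  (via CEN)
RIV: 11  (via FIR)
PIN: 14  (via CEN)
LAR: 15  (via CEN)
KEW: 15  (via PIN)
GRN: 16  (via KEW)
Shortest route: TOR → CEN → PIN → KEW → GRN = 16 min.

16 min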